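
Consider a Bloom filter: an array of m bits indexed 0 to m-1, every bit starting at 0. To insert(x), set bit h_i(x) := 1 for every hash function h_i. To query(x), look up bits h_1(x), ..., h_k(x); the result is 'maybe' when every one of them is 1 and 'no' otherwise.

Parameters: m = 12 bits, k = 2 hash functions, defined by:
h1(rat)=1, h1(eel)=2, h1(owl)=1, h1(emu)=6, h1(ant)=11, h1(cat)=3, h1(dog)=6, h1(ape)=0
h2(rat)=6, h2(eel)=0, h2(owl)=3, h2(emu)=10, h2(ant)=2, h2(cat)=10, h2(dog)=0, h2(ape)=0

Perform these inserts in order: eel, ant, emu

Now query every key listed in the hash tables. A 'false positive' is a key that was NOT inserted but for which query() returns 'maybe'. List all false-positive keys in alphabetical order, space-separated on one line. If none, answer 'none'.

Answer: ape dog

Derivation:
Start: bits=000000000000
After insert 'eel': sets bits 0 2 -> bits=101000000000
After insert 'ant': sets bits 2 11 -> bits=101000000001
After insert 'emu': sets bits 6 10 -> bits=101000100011
Not inserted: ape cat dog owl rat — query each against bits=101000100011:
query ape: checks bit0=1 (all 1) -> maybe => FALSE POSITIVE
query cat: checks bit3=0, bit10=1 (has a 0) -> no => not a false positive
query dog: checks bit0=1, bit6=1 (all 1) -> maybe => FALSE POSITIVE
query owl: checks bit1=0, bit3=0 (has a 0) -> no => not a false positive
query rat: checks bit1=0, bit6=1 (has a 0) -> no => not a false positive
False positives (alphabetical): ape dog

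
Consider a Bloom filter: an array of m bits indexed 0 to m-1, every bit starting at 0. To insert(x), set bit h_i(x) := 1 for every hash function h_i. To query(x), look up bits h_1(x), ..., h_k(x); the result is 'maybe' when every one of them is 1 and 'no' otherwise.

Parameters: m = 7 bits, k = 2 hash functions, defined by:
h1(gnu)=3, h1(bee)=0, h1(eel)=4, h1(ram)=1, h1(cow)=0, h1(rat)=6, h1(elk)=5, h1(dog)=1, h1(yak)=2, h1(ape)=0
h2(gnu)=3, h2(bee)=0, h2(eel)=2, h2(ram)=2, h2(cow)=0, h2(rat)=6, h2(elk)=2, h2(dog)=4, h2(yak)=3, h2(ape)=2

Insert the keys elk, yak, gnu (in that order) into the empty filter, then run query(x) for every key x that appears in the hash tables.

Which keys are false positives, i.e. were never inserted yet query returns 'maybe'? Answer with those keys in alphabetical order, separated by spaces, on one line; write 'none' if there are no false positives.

Start: bits=0000000
After insert 'elk': sets bits 2 5 -> bits=0010010
After insert 'yak': sets bits 2 3 -> bits=0011010
After insert 'gnu': sets bits 3 -> bits=0011010
Not inserted: ape bee cow dog eel ram rat — query each against bits=0011010:
query ape: checks bit0=0, bit2=1 (has a 0) -> no => not a false positive
query bee: checks bit0=0 (has a 0) -> no => not a false positive
query cow: checks bit0=0 (has a 0) -> no => not a false positive
query dog: checks bit1=0, bit4=0 (has a 0) -> no => not a false positive
query eel: checks bit2=1, bit4=0 (has a 0) -> no => not a false positive
query ram: checks bit1=0, bit2=1 (has a 0) -> no => not a false positive
query rat: checks bit6=0 (has a 0) -> no => not a false positive
False positives (alphabetical): none

Answer: none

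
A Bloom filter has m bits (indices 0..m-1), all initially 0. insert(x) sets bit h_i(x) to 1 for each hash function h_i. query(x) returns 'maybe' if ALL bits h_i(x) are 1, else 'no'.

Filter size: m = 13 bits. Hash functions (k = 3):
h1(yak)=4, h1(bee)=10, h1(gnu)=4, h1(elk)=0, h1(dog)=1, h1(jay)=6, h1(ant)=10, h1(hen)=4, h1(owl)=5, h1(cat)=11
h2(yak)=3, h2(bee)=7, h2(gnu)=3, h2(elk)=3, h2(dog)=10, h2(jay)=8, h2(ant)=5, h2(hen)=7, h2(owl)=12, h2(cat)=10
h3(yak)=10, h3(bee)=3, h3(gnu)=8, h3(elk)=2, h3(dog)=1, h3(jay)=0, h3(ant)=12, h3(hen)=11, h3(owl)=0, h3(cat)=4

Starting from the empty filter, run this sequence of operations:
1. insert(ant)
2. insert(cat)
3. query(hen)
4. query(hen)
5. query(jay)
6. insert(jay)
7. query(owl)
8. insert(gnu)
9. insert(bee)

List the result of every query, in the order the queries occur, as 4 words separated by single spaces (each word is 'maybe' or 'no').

Start: bits=0000000000000
Op 1: insert ant -> sets bits 5 10 12 -> bits=0000010000101
Op 2: insert cat -> sets bits 4 10 11 -> bits=0000110000111
Op 3: query hen -> checks bit4=1, bit7=0, bit11=1 (has a 0) -> no
Op 4: query hen -> checks bit4=1, bit7=0, bit11=1 (has a 0) -> no
Op 5: query jay -> checks bit0=0, bit6=0, bit8=0 (has a 0) -> no
Op 6: insert jay -> sets bits 0 6 8 -> bits=1000111010111
Op 7: query owl -> checks bit0=1, bit5=1, bit12=1 (all 1) -> maybe
Op 8: insert gnu -> sets bits 3 4 8 -> bits=1001111010111
Op 9: insert bee -> sets bits 3 7 10 -> bits=1001111110111
Query results in order: no no no maybe

Answer: no no no maybe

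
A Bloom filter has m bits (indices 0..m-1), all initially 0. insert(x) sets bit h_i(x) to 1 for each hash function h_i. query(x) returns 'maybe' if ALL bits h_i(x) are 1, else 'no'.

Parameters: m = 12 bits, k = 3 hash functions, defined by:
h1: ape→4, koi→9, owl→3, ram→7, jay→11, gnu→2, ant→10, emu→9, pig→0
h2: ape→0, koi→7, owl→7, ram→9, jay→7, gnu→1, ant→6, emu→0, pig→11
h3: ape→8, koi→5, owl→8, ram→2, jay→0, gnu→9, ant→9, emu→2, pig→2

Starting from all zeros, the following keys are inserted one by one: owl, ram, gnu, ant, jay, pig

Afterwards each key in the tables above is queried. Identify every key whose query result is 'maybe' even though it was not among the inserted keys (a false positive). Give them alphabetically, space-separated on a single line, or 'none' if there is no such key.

Start: bits=000000000000
After insert 'owl': sets bits 3 7 8 -> bits=000100011000
After insert 'ram': sets bits 2 7 9 -> bits=001100011100
After insert 'gnu': sets bits 1 2 9 -> bits=011100011100
After insert 'ant': sets bits 6 9 10 -> bits=011100111110
After insert 'jay': sets bits 0 7 11 -> bits=111100111111
After insert 'pig': sets bits 0 2 11 -> bits=111100111111
Not inserted: ape emu koi — query each against bits=111100111111:
query ape: checks bit0=1, bit4=0, bit8=1 (has a 0) -> no => not a false positive
query emu: checks bit0=1, bit2=1, bit9=1 (all 1) -> maybe => FALSE POSITIVE
query koi: checks bit5=0, bit7=1, bit9=1 (has a 0) -> no => not a false positive
False positives (alphabetical): emu

Answer: emu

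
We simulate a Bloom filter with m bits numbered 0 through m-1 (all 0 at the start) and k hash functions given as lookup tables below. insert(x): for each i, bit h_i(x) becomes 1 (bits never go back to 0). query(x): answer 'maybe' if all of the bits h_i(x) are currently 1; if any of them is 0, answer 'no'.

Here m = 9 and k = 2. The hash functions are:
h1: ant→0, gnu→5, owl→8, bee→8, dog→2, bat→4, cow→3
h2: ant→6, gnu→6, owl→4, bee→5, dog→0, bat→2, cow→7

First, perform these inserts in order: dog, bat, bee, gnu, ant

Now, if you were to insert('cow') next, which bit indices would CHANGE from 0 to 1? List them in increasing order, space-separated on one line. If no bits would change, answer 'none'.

Start: bits=000000000
After insert 'dog': sets bits 0 2 -> bits=101000000
After insert 'bat': sets bits 2 4 -> bits=101010000
After insert 'bee': sets bits 5 8 -> bits=101011001
After insert 'gnu': sets bits 5 6 -> bits=101011101
After insert 'ant': sets bits 0 6 -> bits=101011101
insert 'cow' would touch bits 3 7; currently bit3=0, bit7=0
Bits that are 0 among those (would change 0->1): 3 7

Answer: 3 7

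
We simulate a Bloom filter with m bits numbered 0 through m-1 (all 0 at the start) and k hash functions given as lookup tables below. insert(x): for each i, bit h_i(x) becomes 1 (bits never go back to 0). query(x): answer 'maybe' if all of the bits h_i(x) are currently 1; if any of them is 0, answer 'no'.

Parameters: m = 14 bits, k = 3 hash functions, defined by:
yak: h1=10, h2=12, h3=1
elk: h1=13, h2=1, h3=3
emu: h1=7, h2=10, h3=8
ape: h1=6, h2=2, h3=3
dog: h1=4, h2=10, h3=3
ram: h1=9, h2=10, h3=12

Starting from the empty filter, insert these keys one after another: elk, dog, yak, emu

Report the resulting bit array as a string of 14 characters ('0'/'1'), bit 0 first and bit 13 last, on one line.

Start: bits=00000000000000
After insert 'elk': sets bits 1 3 13 -> bits=01010000000001
After insert 'dog': sets bits 3 4 10 -> bits=01011000001001
After insert 'yak': sets bits 1 10 12 -> bits=01011000001011
After insert 'emu': sets bits 7 8 10 -> bits=01011001101011

Answer: 01011001101011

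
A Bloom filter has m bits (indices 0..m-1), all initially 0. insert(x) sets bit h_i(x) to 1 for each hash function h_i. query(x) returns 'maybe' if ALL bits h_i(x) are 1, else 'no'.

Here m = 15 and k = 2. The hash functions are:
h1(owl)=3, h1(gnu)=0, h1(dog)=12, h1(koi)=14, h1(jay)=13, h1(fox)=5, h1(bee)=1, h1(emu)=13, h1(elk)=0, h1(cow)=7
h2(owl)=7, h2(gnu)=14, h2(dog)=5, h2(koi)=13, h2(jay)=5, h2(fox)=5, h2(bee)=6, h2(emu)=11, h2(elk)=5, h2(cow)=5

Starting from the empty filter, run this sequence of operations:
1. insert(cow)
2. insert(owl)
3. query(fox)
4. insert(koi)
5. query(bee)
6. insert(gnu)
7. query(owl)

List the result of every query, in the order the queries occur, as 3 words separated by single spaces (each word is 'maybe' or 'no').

Answer: maybe no maybe

Derivation:
Start: bits=000000000000000
Op 1: insert cow -> sets bits 5 7 -> bits=000001010000000
Op 2: insert owl -> sets bits 3 7 -> bits=000101010000000
Op 3: query fox -> checks bit5=1 (all 1) -> maybe
Op 4: insert koi -> sets bits 13 14 -> bits=000101010000011
Op 5: query bee -> checks bit1=0, bit6=0 (has a 0) -> no
Op 6: insert gnu -> sets bits 0 14 -> bits=100101010000011
Op 7: query owl -> checks bit3=1, bit7=1 (all 1) -> maybe
Query results in order: maybe no maybe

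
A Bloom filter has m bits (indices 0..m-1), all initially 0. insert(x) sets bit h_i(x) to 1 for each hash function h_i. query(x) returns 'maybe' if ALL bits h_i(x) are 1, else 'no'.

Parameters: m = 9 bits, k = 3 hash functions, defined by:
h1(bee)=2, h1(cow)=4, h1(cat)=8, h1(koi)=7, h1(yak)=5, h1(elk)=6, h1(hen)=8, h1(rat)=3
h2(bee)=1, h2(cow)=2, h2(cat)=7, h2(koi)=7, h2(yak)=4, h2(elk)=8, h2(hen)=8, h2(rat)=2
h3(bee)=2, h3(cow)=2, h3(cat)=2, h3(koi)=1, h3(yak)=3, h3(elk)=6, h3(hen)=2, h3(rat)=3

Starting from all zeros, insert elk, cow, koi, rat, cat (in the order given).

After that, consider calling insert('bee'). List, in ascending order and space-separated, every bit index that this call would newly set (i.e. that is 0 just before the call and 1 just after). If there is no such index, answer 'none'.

Answer: none

Derivation:
Start: bits=000000000
After insert 'elk': sets bits 6 8 -> bits=000000101
After insert 'cow': sets bits 2 4 -> bits=001010101
After insert 'koi': sets bits 1 7 -> bits=011010111
After insert 'rat': sets bits 2 3 -> bits=011110111
After insert 'cat': sets bits 2 7 8 -> bits=011110111
insert 'bee' would touch bits 1 2; currently bit1=1, bit2=1
Bits that are 0 among those (would change 0->1): none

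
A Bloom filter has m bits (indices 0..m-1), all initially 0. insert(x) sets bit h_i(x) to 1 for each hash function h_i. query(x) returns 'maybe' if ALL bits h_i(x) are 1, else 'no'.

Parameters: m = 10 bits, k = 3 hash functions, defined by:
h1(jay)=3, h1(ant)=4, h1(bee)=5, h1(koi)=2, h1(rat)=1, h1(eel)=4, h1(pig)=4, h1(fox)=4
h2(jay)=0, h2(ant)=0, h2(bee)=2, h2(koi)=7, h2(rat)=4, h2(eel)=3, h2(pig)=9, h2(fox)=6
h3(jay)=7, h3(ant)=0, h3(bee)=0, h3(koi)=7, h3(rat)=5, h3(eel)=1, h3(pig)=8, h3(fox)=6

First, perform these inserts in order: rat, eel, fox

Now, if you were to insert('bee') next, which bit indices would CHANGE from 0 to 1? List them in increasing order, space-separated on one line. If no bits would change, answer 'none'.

Start: bits=0000000000
After insert 'rat': sets bits 1 4 5 -> bits=0100110000
After insert 'eel': sets bits 1 3 4 -> bits=0101110000
After insert 'fox': sets bits 4 6 -> bits=0101111000
insert 'bee' would touch bits 0 2 5; currently bit0=0, bit2=0, bit5=1
Bits that are 0 among those (would change 0->1): 0 2

Answer: 0 2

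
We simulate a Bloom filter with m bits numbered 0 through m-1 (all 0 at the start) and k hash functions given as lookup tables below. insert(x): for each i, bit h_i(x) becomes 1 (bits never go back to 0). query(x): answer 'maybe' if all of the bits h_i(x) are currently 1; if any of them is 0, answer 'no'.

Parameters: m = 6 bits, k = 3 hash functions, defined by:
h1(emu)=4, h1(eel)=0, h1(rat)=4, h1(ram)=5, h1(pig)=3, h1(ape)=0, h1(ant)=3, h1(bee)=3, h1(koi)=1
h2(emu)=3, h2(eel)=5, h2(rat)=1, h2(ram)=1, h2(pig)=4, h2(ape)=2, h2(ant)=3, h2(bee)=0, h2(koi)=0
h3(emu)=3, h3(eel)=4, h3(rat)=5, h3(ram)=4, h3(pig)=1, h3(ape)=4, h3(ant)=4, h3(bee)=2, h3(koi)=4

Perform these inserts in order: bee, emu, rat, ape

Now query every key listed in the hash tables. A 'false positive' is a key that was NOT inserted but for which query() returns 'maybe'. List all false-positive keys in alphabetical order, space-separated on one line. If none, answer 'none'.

Answer: ant eel koi pig ram

Derivation:
Start: bits=000000
After insert 'bee': sets bits 0 2 3 -> bits=101100
After insert 'emu': sets bits 3 4 -> bits=101110
After insert 'rat': sets bits 1 4 5 -> bits=111111
After insert 'ape': sets bits 0 2 4 -> bits=111111
Not inserted: ant eel koi pig ram — query each against bits=111111:
query ant: checks bit3=1, bit4=1 (all 1) -> maybe => FALSE POSITIVE
query eel: checks bit0=1, bit4=1, bit5=1 (all 1) -> maybe => FALSE POSITIVE
query koi: checks bit0=1, bit1=1, bit4=1 (all 1) -> maybe => FALSE POSITIVE
query pig: checks bit1=1, bit3=1, bit4=1 (all 1) -> maybe => FALSE POSITIVE
query ram: checks bit1=1, bit4=1, bit5=1 (all 1) -> maybe => FALSE POSITIVE
False positives (alphabetical): ant eel koi pig ram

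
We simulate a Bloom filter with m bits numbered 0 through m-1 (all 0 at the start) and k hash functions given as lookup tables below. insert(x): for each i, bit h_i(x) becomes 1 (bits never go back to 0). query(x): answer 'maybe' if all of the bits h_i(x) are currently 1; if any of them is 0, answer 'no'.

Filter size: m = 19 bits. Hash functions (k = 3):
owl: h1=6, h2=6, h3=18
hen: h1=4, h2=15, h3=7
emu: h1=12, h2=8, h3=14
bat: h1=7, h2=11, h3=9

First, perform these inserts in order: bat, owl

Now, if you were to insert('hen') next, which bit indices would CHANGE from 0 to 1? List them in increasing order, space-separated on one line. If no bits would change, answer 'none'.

Answer: 4 15

Derivation:
Start: bits=0000000000000000000
After insert 'bat': sets bits 7 9 11 -> bits=0000000101010000000
After insert 'owl': sets bits 6 18 -> bits=0000001101010000001
insert 'hen' would touch bits 4 7 15; currently bit4=0, bit7=1, bit15=0
Bits that are 0 among those (would change 0->1): 4 15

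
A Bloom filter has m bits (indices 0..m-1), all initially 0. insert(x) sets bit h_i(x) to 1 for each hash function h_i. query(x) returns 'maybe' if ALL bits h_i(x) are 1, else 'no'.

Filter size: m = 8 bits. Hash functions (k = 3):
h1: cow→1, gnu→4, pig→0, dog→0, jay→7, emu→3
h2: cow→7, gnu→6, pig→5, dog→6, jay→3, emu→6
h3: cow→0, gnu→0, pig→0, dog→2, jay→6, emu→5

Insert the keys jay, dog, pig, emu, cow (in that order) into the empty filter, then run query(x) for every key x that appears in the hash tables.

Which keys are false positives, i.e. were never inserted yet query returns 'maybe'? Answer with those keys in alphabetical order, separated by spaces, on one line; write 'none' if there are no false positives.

Start: bits=00000000
After insert 'jay': sets bits 3 6 7 -> bits=00010011
After insert 'dog': sets bits 0 2 6 -> bits=10110011
After insert 'pig': sets bits 0 5 -> bits=10110111
After insert 'emu': sets bits 3 5 6 -> bits=10110111
After insert 'cow': sets bits 0 1 7 -> bits=11110111
Not inserted: gnu — query each against bits=11110111:
query gnu: checks bit0=1, bit4=0, bit6=1 (has a 0) -> no => not a false positive
False positives (alphabetical): none

Answer: none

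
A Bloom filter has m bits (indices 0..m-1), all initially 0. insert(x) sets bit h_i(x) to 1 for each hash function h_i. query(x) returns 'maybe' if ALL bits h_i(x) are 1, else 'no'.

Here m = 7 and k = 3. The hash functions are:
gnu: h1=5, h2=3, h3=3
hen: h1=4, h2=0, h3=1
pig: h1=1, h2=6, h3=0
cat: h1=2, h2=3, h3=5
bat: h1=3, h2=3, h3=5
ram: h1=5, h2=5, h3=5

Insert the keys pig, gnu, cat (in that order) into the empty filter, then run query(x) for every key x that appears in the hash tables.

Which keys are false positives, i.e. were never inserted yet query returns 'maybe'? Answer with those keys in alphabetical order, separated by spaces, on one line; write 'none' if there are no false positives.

Answer: bat ram

Derivation:
Start: bits=0000000
After insert 'pig': sets bits 0 1 6 -> bits=1100001
After insert 'gnu': sets bits 3 5 -> bits=1101011
After insert 'cat': sets bits 2 3 5 -> bits=1111011
Not inserted: bat hen ram — query each against bits=1111011:
query bat: checks bit3=1, bit5=1 (all 1) -> maybe => FALSE POSITIVE
query hen: checks bit0=1, bit1=1, bit4=0 (has a 0) -> no => not a false positive
query ram: checks bit5=1 (all 1) -> maybe => FALSE POSITIVE
False positives (alphabetical): bat ram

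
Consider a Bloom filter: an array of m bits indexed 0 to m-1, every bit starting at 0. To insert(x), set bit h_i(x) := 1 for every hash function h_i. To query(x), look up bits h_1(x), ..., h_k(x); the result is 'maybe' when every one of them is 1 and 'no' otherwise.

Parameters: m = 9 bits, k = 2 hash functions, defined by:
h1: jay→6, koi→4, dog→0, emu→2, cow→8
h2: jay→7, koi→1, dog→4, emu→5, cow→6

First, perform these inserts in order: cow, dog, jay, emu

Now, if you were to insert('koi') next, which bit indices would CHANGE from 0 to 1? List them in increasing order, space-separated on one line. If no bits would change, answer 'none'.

Answer: 1

Derivation:
Start: bits=000000000
After insert 'cow': sets bits 6 8 -> bits=000000101
After insert 'dog': sets bits 0 4 -> bits=100010101
After insert 'jay': sets bits 6 7 -> bits=100010111
After insert 'emu': sets bits 2 5 -> bits=101011111
insert 'koi' would touch bits 1 4; currently bit1=0, bit4=1
Bits that are 0 among those (would change 0->1): 1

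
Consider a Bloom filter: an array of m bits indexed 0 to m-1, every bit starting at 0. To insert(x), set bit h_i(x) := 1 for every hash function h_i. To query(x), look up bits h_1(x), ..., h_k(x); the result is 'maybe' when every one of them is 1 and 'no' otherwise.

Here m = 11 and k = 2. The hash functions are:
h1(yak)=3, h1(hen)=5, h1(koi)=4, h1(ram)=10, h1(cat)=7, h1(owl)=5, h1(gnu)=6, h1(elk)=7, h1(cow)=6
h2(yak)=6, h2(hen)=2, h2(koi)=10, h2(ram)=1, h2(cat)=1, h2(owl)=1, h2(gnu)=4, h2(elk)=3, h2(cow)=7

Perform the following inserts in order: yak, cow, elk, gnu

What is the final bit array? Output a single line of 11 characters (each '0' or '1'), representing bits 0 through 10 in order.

Answer: 00011011000

Derivation:
Start: bits=00000000000
After insert 'yak': sets bits 3 6 -> bits=00010010000
After insert 'cow': sets bits 6 7 -> bits=00010011000
After insert 'elk': sets bits 3 7 -> bits=00010011000
After insert 'gnu': sets bits 4 6 -> bits=00011011000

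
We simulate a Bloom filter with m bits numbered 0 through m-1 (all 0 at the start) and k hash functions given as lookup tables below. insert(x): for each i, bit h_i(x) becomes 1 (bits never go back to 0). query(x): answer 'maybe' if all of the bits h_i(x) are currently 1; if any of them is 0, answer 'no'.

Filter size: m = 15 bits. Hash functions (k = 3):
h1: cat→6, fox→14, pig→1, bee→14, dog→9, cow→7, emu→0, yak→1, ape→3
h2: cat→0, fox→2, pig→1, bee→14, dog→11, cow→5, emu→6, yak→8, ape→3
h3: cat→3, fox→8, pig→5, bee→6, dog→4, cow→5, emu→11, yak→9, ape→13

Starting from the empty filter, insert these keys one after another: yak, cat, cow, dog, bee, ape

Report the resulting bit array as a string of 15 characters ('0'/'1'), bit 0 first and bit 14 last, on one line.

Start: bits=000000000000000
After insert 'yak': sets bits 1 8 9 -> bits=010000001100000
After insert 'cat': sets bits 0 3 6 -> bits=110100101100000
After insert 'cow': sets bits 5 7 -> bits=110101111100000
After insert 'dog': sets bits 4 9 11 -> bits=110111111101000
After insert 'bee': sets bits 6 14 -> bits=110111111101001
After insert 'ape': sets bits 3 13 -> bits=110111111101011

Answer: 110111111101011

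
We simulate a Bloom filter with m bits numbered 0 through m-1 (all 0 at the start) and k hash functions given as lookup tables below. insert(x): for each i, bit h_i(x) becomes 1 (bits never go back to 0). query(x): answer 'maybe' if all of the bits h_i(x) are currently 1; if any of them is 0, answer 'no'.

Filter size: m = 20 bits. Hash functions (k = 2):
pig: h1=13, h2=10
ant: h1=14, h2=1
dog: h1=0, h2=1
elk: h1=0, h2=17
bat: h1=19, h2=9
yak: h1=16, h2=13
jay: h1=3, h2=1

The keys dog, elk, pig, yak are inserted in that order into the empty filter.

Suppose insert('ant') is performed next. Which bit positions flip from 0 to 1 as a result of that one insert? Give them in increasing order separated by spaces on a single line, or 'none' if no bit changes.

Start: bits=00000000000000000000
After insert 'dog': sets bits 0 1 -> bits=11000000000000000000
After insert 'elk': sets bits 0 17 -> bits=11000000000000000100
After insert 'pig': sets bits 10 13 -> bits=11000000001001000100
After insert 'yak': sets bits 13 16 -> bits=11000000001001001100
insert 'ant' would touch bits 1 14; currently bit1=1, bit14=0
Bits that are 0 among those (would change 0->1): 14

Answer: 14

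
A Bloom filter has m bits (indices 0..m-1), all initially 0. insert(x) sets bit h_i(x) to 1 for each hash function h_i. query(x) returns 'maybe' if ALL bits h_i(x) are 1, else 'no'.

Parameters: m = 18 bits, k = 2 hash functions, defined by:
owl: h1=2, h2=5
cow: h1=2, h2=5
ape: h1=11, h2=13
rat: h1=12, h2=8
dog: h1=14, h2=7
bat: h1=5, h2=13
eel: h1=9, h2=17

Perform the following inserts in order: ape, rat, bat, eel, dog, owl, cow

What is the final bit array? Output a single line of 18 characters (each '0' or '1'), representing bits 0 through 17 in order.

Answer: 001001011101111001

Derivation:
Start: bits=000000000000000000
After insert 'ape': sets bits 11 13 -> bits=000000000001010000
After insert 'rat': sets bits 8 12 -> bits=000000001001110000
After insert 'bat': sets bits 5 13 -> bits=000001001001110000
After insert 'eel': sets bits 9 17 -> bits=000001001101110001
After insert 'dog': sets bits 7 14 -> bits=000001011101111001
After insert 'owl': sets bits 2 5 -> bits=001001011101111001
After insert 'cow': sets bits 2 5 -> bits=001001011101111001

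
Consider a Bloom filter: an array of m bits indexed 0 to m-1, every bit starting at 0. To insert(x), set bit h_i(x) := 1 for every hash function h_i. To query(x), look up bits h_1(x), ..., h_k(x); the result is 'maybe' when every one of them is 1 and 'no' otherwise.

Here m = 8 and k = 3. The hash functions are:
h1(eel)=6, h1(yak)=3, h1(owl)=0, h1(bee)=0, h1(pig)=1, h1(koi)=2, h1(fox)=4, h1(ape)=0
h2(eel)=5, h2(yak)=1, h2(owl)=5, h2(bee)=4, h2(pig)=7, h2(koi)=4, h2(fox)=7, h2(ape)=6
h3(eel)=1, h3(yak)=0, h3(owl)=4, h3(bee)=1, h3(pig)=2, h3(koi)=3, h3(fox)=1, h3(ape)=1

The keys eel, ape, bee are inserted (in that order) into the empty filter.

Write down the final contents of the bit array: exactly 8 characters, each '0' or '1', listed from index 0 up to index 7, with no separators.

Answer: 11001110

Derivation:
Start: bits=00000000
After insert 'eel': sets bits 1 5 6 -> bits=01000110
After insert 'ape': sets bits 0 1 6 -> bits=11000110
After insert 'bee': sets bits 0 1 4 -> bits=11001110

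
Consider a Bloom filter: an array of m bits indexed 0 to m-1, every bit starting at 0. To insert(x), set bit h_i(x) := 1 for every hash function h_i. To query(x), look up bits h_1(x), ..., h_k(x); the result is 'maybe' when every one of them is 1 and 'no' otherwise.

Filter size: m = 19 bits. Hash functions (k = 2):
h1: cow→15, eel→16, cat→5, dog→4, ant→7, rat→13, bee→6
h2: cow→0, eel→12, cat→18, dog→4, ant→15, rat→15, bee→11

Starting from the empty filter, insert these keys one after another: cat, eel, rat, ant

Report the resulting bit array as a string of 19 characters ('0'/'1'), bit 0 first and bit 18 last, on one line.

Answer: 0000010100001101101

Derivation:
Start: bits=0000000000000000000
After insert 'cat': sets bits 5 18 -> bits=0000010000000000001
After insert 'eel': sets bits 12 16 -> bits=0000010000001000101
After insert 'rat': sets bits 13 15 -> bits=0000010000001101101
After insert 'ant': sets bits 7 15 -> bits=0000010100001101101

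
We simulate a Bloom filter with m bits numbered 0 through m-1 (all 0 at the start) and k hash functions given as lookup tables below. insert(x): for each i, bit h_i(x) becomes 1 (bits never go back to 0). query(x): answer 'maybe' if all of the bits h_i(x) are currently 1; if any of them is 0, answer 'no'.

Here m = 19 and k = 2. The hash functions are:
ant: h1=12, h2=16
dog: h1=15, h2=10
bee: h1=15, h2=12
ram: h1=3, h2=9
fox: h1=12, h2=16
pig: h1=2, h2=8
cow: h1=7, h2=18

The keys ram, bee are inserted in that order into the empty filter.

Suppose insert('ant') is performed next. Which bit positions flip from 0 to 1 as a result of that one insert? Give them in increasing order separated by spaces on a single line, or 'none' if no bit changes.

Answer: 16

Derivation:
Start: bits=0000000000000000000
After insert 'ram': sets bits 3 9 -> bits=0001000001000000000
After insert 'bee': sets bits 12 15 -> bits=0001000001001001000
insert 'ant' would touch bits 12 16; currently bit12=1, bit16=0
Bits that are 0 among those (would change 0->1): 16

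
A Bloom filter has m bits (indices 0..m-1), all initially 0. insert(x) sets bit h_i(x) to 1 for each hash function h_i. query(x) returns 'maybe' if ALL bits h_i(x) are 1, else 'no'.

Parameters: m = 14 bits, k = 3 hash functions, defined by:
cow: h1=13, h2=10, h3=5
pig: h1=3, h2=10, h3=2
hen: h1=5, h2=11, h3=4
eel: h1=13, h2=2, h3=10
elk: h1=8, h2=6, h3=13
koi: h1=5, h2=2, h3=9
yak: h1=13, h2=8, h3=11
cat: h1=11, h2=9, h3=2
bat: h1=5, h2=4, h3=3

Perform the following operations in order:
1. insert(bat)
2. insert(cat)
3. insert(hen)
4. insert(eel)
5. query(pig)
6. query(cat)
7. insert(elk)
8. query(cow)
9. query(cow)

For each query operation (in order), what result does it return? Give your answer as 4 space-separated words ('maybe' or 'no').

Start: bits=00000000000000
Op 1: insert bat -> sets bits 3 4 5 -> bits=00011100000000
Op 2: insert cat -> sets bits 2 9 11 -> bits=00111100010100
Op 3: insert hen -> sets bits 4 5 11 -> bits=00111100010100
Op 4: insert eel -> sets bits 2 10 13 -> bits=00111100011101
Op 5: query pig -> checks bit2=1, bit3=1, bit10=1 (all 1) -> maybe
Op 6: query cat -> checks bit2=1, bit9=1, bit11=1 (all 1) -> maybe
Op 7: insert elk -> sets bits 6 8 13 -> bits=00111110111101
Op 8: query cow -> checks bit5=1, bit10=1, bit13=1 (all 1) -> maybe
Op 9: query cow -> checks bit5=1, bit10=1, bit13=1 (all 1) -> maybe
Query results in order: maybe maybe maybe maybe

Answer: maybe maybe maybe maybe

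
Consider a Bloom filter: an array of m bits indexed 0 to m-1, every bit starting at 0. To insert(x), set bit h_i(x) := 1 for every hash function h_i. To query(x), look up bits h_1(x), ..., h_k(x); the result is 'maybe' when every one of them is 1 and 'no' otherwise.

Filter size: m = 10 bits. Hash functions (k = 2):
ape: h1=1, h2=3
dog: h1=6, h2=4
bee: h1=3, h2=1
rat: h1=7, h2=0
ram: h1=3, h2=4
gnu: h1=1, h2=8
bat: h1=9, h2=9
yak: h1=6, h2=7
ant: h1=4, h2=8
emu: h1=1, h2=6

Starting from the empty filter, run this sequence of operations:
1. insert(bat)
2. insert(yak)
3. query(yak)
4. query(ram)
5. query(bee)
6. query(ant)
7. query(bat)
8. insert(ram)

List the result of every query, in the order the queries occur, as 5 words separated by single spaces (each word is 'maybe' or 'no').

Start: bits=0000000000
Op 1: insert bat -> sets bits 9 -> bits=0000000001
Op 2: insert yak -> sets bits 6 7 -> bits=0000001101
Op 3: query yak -> checks bit6=1, bit7=1 (all 1) -> maybe
Op 4: query ram -> checks bit3=0, bit4=0 (has a 0) -> no
Op 5: query bee -> checks bit1=0, bit3=0 (has a 0) -> no
Op 6: query ant -> checks bit4=0, bit8=0 (has a 0) -> no
Op 7: query bat -> checks bit9=1 (all 1) -> maybe
Op 8: insert ram -> sets bits 3 4 -> bits=0001101101
Query results in order: maybe no no no maybe

Answer: maybe no no no maybe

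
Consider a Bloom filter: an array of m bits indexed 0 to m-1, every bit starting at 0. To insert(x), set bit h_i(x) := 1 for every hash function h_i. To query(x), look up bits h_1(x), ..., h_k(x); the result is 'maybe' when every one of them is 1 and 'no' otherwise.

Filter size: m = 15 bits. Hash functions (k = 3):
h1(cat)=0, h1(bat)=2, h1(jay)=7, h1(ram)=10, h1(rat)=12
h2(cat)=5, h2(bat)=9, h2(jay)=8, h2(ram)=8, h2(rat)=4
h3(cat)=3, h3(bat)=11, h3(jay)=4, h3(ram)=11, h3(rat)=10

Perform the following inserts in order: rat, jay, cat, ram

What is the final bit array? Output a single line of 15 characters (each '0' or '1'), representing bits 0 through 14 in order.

Answer: 100111011011100

Derivation:
Start: bits=000000000000000
After insert 'rat': sets bits 4 10 12 -> bits=000010000010100
After insert 'jay': sets bits 4 7 8 -> bits=000010011010100
After insert 'cat': sets bits 0 3 5 -> bits=100111011010100
After insert 'ram': sets bits 8 10 11 -> bits=100111011011100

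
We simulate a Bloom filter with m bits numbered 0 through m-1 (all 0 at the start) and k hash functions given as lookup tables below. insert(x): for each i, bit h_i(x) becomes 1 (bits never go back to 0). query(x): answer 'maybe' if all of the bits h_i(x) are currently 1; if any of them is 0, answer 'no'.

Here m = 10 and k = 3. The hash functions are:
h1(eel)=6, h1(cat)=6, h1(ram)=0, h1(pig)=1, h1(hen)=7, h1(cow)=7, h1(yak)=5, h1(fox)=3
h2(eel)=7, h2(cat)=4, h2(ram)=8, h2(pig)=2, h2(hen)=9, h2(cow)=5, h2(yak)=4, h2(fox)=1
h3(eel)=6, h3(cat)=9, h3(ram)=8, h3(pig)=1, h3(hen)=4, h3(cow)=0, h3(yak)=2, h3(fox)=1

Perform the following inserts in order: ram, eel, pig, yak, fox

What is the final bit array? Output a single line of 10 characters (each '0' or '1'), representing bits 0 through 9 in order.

Start: bits=0000000000
After insert 'ram': sets bits 0 8 -> bits=1000000010
After insert 'eel': sets bits 6 7 -> bits=1000001110
After insert 'pig': sets bits 1 2 -> bits=1110001110
After insert 'yak': sets bits 2 4 5 -> bits=1110111110
After insert 'fox': sets bits 1 3 -> bits=1111111110

Answer: 1111111110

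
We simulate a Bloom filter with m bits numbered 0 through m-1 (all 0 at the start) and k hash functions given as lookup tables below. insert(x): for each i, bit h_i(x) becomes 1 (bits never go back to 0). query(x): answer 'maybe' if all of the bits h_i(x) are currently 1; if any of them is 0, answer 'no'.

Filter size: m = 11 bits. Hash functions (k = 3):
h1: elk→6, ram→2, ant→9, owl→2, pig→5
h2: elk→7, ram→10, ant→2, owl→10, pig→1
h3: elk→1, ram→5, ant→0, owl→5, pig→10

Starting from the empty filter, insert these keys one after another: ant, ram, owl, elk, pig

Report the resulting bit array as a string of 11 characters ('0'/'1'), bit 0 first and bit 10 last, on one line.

Answer: 11100111011

Derivation:
Start: bits=00000000000
After insert 'ant': sets bits 0 2 9 -> bits=10100000010
After insert 'ram': sets bits 2 5 10 -> bits=10100100011
After insert 'owl': sets bits 2 5 10 -> bits=10100100011
After insert 'elk': sets bits 1 6 7 -> bits=11100111011
After insert 'pig': sets bits 1 5 10 -> bits=11100111011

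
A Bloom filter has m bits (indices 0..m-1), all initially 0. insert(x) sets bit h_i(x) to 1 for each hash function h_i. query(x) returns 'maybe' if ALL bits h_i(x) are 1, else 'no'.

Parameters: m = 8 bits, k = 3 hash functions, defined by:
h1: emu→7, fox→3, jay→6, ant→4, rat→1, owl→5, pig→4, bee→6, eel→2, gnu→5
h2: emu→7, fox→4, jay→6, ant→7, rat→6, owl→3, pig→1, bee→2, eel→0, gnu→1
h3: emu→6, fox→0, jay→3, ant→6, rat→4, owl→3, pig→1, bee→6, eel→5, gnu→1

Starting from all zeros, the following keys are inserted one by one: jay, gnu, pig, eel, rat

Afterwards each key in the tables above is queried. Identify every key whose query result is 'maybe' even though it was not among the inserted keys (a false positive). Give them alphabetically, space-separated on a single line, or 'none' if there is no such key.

Answer: bee fox owl

Derivation:
Start: bits=00000000
After insert 'jay': sets bits 3 6 -> bits=00010010
After insert 'gnu': sets bits 1 5 -> bits=01010110
After insert 'pig': sets bits 1 4 -> bits=01011110
After insert 'eel': sets bits 0 2 5 -> bits=11111110
After insert 'rat': sets bits 1 4 6 -> bits=11111110
Not inserted: ant bee emu fox owl — query each against bits=11111110:
query ant: checks bit4=1, bit6=1, bit7=0 (has a 0) -> no => not a false positive
query bee: checks bit2=1, bit6=1 (all 1) -> maybe => FALSE POSITIVE
query emu: checks bit6=1, bit7=0 (has a 0) -> no => not a false positive
query fox: checks bit0=1, bit3=1, bit4=1 (all 1) -> maybe => FALSE POSITIVE
query owl: checks bit3=1, bit5=1 (all 1) -> maybe => FALSE POSITIVE
False positives (alphabetical): bee fox owl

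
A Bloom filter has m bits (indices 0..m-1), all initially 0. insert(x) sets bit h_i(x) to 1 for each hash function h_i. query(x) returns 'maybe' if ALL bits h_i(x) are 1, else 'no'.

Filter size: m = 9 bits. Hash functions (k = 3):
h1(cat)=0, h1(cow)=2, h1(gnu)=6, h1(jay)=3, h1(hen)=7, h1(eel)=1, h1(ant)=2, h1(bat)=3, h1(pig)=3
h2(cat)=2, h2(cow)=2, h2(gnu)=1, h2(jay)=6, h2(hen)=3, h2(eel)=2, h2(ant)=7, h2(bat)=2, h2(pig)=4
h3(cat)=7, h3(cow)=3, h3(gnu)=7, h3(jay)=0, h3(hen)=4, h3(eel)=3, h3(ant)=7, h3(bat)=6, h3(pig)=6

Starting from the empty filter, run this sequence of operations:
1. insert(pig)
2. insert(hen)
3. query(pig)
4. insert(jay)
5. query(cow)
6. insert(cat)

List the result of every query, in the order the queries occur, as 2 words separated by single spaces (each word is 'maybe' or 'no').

Start: bits=000000000
Op 1: insert pig -> sets bits 3 4 6 -> bits=000110100
Op 2: insert hen -> sets bits 3 4 7 -> bits=000110110
Op 3: query pig -> checks bit3=1, bit4=1, bit6=1 (all 1) -> maybe
Op 4: insert jay -> sets bits 0 3 6 -> bits=100110110
Op 5: query cow -> checks bit2=0, bit3=1 (has a 0) -> no
Op 6: insert cat -> sets bits 0 2 7 -> bits=101110110
Query results in order: maybe no

Answer: maybe no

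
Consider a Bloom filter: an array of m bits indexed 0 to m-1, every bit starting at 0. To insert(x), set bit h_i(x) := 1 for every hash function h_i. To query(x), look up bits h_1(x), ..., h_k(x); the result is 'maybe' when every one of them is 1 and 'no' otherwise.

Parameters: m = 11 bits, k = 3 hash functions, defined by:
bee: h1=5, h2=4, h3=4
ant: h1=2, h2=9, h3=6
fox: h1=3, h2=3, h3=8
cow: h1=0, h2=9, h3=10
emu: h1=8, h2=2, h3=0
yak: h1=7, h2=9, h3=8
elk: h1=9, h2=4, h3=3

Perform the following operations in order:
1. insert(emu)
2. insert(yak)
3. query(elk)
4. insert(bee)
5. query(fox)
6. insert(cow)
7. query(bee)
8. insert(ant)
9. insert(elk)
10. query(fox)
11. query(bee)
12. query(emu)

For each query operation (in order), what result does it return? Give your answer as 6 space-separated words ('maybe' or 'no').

Start: bits=00000000000
Op 1: insert emu -> sets bits 0 2 8 -> bits=10100000100
Op 2: insert yak -> sets bits 7 8 9 -> bits=10100001110
Op 3: query elk -> checks bit3=0, bit4=0, bit9=1 (has a 0) -> no
Op 4: insert bee -> sets bits 4 5 -> bits=10101101110
Op 5: query fox -> checks bit3=0, bit8=1 (has a 0) -> no
Op 6: insert cow -> sets bits 0 9 10 -> bits=10101101111
Op 7: query bee -> checks bit4=1, bit5=1 (all 1) -> maybe
Op 8: insert ant -> sets bits 2 6 9 -> bits=10101111111
Op 9: insert elk -> sets bits 3 4 9 -> bits=10111111111
Op 10: query fox -> checks bit3=1, bit8=1 (all 1) -> maybe
Op 11: query bee -> checks bit4=1, bit5=1 (all 1) -> maybe
Op 12: query emu -> checks bit0=1, bit2=1, bit8=1 (all 1) -> maybe
Query results in order: no no maybe maybe maybe maybe

Answer: no no maybe maybe maybe maybe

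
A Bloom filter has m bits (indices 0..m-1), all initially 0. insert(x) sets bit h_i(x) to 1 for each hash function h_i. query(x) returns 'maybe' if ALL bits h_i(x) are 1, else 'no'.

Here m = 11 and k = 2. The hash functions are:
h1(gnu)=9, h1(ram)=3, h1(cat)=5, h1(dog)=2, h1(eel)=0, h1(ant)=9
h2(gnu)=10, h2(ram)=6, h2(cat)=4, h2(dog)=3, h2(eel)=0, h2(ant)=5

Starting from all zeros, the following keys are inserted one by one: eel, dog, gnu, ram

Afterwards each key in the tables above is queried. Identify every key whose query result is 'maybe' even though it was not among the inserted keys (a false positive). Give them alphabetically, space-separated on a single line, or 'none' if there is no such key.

Answer: none

Derivation:
Start: bits=00000000000
After insert 'eel': sets bits 0 -> bits=10000000000
After insert 'dog': sets bits 2 3 -> bits=10110000000
After insert 'gnu': sets bits 9 10 -> bits=10110000011
After insert 'ram': sets bits 3 6 -> bits=10110010011
Not inserted: ant cat — query each against bits=10110010011:
query ant: checks bit5=0, bit9=1 (has a 0) -> no => not a false positive
query cat: checks bit4=0, bit5=0 (has a 0) -> no => not a false positive
False positives (alphabetical): none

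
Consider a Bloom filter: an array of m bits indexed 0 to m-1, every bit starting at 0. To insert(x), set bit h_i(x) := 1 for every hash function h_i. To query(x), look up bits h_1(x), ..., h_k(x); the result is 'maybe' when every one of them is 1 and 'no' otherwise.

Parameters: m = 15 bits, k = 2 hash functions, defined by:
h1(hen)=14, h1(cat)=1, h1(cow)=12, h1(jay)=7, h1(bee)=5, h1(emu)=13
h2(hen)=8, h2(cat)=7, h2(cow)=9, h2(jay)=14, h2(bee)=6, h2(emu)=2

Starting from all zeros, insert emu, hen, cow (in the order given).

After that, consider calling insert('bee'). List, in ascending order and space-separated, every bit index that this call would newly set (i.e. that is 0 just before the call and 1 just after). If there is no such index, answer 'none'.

Answer: 5 6

Derivation:
Start: bits=000000000000000
After insert 'emu': sets bits 2 13 -> bits=001000000000010
After insert 'hen': sets bits 8 14 -> bits=001000001000011
After insert 'cow': sets bits 9 12 -> bits=001000001100111
insert 'bee' would touch bits 5 6; currently bit5=0, bit6=0
Bits that are 0 among those (would change 0->1): 5 6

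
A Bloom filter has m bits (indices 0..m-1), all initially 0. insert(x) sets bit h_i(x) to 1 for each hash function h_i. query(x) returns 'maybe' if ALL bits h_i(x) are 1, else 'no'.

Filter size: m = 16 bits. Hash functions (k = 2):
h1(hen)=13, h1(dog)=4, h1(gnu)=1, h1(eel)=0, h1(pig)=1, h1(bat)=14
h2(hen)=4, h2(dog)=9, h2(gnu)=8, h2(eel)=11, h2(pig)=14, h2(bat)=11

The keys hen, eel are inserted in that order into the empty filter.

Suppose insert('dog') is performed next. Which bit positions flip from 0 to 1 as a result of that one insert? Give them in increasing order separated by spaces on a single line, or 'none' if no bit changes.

Answer: 9

Derivation:
Start: bits=0000000000000000
After insert 'hen': sets bits 4 13 -> bits=0000100000000100
After insert 'eel': sets bits 0 11 -> bits=1000100000010100
insert 'dog' would touch bits 4 9; currently bit4=1, bit9=0
Bits that are 0 among those (would change 0->1): 9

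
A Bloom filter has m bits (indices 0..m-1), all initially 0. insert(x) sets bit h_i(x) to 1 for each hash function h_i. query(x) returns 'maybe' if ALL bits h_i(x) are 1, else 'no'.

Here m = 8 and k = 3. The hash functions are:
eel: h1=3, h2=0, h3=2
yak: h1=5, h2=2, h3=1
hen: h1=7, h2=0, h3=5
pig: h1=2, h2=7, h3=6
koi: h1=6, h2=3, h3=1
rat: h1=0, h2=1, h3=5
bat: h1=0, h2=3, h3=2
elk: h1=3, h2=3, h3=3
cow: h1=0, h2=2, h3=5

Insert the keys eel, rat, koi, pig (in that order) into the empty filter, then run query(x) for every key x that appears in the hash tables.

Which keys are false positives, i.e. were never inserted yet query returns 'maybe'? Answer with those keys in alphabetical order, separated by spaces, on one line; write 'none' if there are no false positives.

Start: bits=00000000
After insert 'eel': sets bits 0 2 3 -> bits=10110000
After insert 'rat': sets bits 0 1 5 -> bits=11110100
After insert 'koi': sets bits 1 3 6 -> bits=11110110
After insert 'pig': sets bits 2 6 7 -> bits=11110111
Not inserted: bat cow elk hen yak — query each against bits=11110111:
query bat: checks bit0=1, bit2=1, bit3=1 (all 1) -> maybe => FALSE POSITIVE
query cow: checks bit0=1, bit2=1, bit5=1 (all 1) -> maybe => FALSE POSITIVE
query elk: checks bit3=1 (all 1) -> maybe => FALSE POSITIVE
query hen: checks bit0=1, bit5=1, bit7=1 (all 1) -> maybe => FALSE POSITIVE
query yak: checks bit1=1, bit2=1, bit5=1 (all 1) -> maybe => FALSE POSITIVE
False positives (alphabetical): bat cow elk hen yak

Answer: bat cow elk hen yak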